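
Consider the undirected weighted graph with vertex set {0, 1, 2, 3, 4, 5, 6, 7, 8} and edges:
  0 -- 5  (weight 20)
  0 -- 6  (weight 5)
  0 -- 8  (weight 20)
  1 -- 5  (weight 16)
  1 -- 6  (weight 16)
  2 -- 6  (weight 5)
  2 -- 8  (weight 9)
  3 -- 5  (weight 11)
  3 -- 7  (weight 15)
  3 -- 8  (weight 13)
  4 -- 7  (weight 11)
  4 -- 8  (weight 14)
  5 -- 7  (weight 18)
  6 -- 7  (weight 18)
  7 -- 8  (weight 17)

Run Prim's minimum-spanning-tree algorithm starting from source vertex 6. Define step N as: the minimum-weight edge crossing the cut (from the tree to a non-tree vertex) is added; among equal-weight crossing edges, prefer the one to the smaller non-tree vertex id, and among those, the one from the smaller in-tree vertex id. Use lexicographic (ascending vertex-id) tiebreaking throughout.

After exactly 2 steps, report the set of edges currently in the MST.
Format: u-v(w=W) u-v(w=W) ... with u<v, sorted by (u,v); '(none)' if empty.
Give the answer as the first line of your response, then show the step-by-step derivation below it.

0-6(w=5) 2-6(w=5)

step 1: add edge 0-6 (w=5); MST = {0-6(w=5)}
step 2: add edge 2-6 (w=5); MST = {0-6(w=5) 2-6(w=5)}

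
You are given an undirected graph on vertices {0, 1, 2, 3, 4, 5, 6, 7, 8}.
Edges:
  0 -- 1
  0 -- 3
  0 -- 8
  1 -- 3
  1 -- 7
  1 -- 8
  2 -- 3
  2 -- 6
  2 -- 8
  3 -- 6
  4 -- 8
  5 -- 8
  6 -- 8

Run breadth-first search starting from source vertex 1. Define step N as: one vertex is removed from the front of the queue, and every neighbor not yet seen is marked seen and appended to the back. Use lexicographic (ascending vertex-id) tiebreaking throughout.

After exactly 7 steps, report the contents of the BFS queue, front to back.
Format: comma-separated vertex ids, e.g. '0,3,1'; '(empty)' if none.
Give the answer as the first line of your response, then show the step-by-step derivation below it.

4,5

step 1: dequeue 1; queue=[0,3,7,8]; order=1
step 2: dequeue 0; queue=[3,7,8]; order=1,0
step 3: dequeue 3; queue=[7,8,2,6]; order=1,0,3
step 4: dequeue 7; queue=[8,2,6]; order=1,0,3,7
step 5: dequeue 8; queue=[2,6,4,5]; order=1,0,3,7,8
step 6: dequeue 2; queue=[6,4,5]; order=1,0,3,7,8,2
step 7: dequeue 6; queue=[4,5]; order=1,0,3,7,8,2,6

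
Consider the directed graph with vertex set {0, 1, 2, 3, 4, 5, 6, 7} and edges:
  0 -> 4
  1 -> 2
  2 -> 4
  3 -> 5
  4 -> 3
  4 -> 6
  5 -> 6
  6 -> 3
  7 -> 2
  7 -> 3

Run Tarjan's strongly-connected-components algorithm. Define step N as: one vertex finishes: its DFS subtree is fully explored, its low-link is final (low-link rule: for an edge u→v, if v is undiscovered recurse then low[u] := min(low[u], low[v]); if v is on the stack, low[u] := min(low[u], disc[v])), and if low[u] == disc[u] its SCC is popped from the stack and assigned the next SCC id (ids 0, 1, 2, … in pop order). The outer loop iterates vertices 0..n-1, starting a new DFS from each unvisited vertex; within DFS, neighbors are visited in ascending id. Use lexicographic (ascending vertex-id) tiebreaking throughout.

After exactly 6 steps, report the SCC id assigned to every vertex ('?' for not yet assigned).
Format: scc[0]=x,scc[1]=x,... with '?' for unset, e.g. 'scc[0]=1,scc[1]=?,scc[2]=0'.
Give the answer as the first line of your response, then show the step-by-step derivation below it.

scc[0]=2,scc[1]=?,scc[2]=3,scc[3]=0,scc[4]=1,scc[5]=0,scc[6]=0,scc[7]=?

step 1: low=(low[0]=0,low[1]=?,low[2]=?,low[3]=2,low[4]=1,low[5]=3,low[6]=2,low[7]=?); scc=(scc[0]=?,scc[1]=?,scc[2]=?,scc[3]=?,scc[4]=?,scc[5]=?,scc[6]=?,scc[7]=?)
step 2: low=(low[0]=0,low[1]=?,low[2]=?,low[3]=2,low[4]=1,low[5]=2,low[6]=2,low[7]=?); scc=(scc[0]=?,scc[1]=?,scc[2]=?,scc[3]=?,scc[4]=?,scc[5]=?,scc[6]=?,scc[7]=?)
step 3: low=(low[0]=0,low[1]=?,low[2]=?,low[3]=2,low[4]=1,low[5]=2,low[6]=2,low[7]=?); scc=(scc[0]=?,scc[1]=?,scc[2]=?,scc[3]=0,scc[4]=?,scc[5]=0,scc[6]=0,scc[7]=?)
step 4: low=(low[0]=0,low[1]=?,low[2]=?,low[3]=2,low[4]=1,low[5]=2,low[6]=2,low[7]=?); scc=(scc[0]=?,scc[1]=?,scc[2]=?,scc[3]=0,scc[4]=1,scc[5]=0,scc[6]=0,scc[7]=?)
step 5: low=(low[0]=0,low[1]=?,low[2]=?,low[3]=2,low[4]=1,low[5]=2,low[6]=2,low[7]=?); scc=(scc[0]=2,scc[1]=?,scc[2]=?,scc[3]=0,scc[4]=1,scc[5]=0,scc[6]=0,scc[7]=?)
step 6: low=(low[0]=0,low[1]=5,low[2]=6,low[3]=2,low[4]=1,low[5]=2,low[6]=2,low[7]=?); scc=(scc[0]=2,scc[1]=?,scc[2]=3,scc[3]=0,scc[4]=1,scc[5]=0,scc[6]=0,scc[7]=?)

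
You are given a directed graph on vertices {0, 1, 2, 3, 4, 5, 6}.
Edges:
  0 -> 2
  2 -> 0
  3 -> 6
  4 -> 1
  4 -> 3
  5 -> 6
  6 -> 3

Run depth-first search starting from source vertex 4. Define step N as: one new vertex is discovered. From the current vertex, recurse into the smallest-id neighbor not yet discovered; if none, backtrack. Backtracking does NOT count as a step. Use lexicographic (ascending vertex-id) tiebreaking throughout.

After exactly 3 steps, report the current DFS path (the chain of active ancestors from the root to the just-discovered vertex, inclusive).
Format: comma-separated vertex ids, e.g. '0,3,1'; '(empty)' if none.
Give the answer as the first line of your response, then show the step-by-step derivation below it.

4,3

step 1: discover 4; path=4; order=4
step 2: discover 1; path=4>1; order=4,1
step 3: discover 3; path=4>3; order=4,1,3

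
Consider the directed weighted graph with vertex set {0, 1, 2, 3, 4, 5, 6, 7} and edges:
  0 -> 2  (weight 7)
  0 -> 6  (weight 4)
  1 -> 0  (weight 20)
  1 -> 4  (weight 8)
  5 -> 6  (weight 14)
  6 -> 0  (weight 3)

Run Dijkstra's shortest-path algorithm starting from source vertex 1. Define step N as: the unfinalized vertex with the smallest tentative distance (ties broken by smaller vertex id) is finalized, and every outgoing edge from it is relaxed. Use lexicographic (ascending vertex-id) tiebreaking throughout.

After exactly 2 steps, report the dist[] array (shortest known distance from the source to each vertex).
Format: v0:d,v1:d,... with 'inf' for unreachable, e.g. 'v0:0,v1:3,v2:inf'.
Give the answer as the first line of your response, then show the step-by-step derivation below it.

v0:20,v1:0,v2:inf,v3:inf,v4:8,v5:inf,v6:inf,v7:inf

step 1: dist = v0:20,v1:0,v2:inf,v3:inf,v4:8,v5:inf,v6:inf,v7:inf
step 2: dist = v0:20,v1:0,v2:inf,v3:inf,v4:8,v5:inf,v6:inf,v7:inf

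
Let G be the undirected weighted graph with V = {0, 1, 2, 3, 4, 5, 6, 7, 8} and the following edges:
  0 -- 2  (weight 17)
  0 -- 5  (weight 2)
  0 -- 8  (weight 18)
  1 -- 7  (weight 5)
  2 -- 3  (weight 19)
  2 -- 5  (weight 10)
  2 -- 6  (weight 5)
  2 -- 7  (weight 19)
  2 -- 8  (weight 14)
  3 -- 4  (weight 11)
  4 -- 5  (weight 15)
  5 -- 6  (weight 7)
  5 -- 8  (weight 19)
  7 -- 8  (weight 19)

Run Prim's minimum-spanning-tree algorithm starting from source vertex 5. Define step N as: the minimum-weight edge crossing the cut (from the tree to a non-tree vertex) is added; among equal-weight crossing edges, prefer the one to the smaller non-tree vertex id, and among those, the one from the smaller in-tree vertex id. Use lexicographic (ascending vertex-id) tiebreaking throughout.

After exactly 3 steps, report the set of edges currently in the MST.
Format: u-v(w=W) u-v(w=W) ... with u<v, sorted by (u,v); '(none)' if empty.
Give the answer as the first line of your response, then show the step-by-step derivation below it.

0-5(w=2) 2-6(w=5) 5-6(w=7)

step 1: add edge 0-5 (w=2); MST = {0-5(w=2)}
step 2: add edge 5-6 (w=7); MST = {0-5(w=2) 5-6(w=7)}
step 3: add edge 2-6 (w=5); MST = {0-5(w=2) 2-6(w=5) 5-6(w=7)}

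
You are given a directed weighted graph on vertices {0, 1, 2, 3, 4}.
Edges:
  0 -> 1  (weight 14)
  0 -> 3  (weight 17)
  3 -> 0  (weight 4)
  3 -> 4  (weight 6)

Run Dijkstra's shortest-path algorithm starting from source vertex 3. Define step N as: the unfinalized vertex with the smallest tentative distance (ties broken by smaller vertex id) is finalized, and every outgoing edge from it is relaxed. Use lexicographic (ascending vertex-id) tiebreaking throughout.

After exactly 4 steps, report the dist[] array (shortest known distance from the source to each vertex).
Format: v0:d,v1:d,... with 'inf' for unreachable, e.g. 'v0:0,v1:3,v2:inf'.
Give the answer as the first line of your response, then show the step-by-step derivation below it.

v0:4,v1:18,v2:inf,v3:0,v4:6

step 1: dist = v0:4,v1:inf,v2:inf,v3:0,v4:6
step 2: dist = v0:4,v1:18,v2:inf,v3:0,v4:6
step 3: dist = v0:4,v1:18,v2:inf,v3:0,v4:6
step 4: dist = v0:4,v1:18,v2:inf,v3:0,v4:6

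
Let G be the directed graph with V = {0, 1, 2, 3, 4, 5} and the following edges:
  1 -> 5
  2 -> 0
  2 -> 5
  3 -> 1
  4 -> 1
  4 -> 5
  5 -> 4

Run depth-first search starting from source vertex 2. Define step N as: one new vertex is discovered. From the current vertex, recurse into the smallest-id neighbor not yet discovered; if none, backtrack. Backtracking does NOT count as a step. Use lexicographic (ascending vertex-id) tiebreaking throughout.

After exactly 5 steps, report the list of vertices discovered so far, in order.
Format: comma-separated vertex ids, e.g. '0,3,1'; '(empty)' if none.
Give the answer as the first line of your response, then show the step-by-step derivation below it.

2,0,5,4,1

step 1: discover 2; path=2; order=2
step 2: discover 0; path=2>0; order=2,0
step 3: discover 5; path=2>5; order=2,0,5
step 4: discover 4; path=2>5>4; order=2,0,5,4
step 5: discover 1; path=2>5>4>1; order=2,0,5,4,1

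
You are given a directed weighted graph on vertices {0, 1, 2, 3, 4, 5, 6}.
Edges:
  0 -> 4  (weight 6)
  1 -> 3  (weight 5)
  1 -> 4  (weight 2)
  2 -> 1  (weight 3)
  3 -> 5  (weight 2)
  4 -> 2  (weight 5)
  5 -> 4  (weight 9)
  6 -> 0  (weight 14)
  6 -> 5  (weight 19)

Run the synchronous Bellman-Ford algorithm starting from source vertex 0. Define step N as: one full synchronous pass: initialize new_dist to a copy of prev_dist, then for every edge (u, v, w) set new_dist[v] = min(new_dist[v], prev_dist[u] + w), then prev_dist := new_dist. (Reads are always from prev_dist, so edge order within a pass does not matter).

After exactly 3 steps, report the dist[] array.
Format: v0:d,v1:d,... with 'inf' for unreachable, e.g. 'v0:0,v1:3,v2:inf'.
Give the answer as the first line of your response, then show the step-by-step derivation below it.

v0:0,v1:14,v2:11,v3:inf,v4:6,v5:inf,v6:inf

step 1: dist = v0:0,v1:inf,v2:inf,v3:inf,v4:6,v5:inf,v6:inf
step 2: dist = v0:0,v1:inf,v2:11,v3:inf,v4:6,v5:inf,v6:inf
step 3: dist = v0:0,v1:14,v2:11,v3:inf,v4:6,v5:inf,v6:inf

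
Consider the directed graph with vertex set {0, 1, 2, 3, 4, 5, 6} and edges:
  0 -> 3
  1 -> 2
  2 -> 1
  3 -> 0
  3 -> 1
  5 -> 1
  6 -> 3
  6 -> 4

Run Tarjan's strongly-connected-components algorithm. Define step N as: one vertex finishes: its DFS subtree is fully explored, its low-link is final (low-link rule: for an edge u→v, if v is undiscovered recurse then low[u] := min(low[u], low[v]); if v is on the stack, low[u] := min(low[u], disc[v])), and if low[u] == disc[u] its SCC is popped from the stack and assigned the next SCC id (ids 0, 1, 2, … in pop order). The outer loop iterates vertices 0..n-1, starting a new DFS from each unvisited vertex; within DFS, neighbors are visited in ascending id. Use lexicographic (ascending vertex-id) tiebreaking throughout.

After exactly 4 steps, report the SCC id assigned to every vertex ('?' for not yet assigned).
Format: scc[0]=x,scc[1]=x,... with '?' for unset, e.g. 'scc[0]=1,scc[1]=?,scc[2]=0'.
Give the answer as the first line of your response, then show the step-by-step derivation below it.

scc[0]=1,scc[1]=0,scc[2]=0,scc[3]=1,scc[4]=?,scc[5]=?,scc[6]=?

step 1: low=(low[0]=0,low[1]=2,low[2]=2,low[3]=0,low[4]=?,low[5]=?,low[6]=?); scc=(scc[0]=?,scc[1]=?,scc[2]=?,scc[3]=?,scc[4]=?,scc[5]=?,scc[6]=?)
step 2: low=(low[0]=0,low[1]=2,low[2]=2,low[3]=0,low[4]=?,low[5]=?,low[6]=?); scc=(scc[0]=?,scc[1]=0,scc[2]=0,scc[3]=?,scc[4]=?,scc[5]=?,scc[6]=?)
step 3: low=(low[0]=0,low[1]=2,low[2]=2,low[3]=0,low[4]=?,low[5]=?,low[6]=?); scc=(scc[0]=?,scc[1]=0,scc[2]=0,scc[3]=?,scc[4]=?,scc[5]=?,scc[6]=?)
step 4: low=(low[0]=0,low[1]=2,low[2]=2,low[3]=0,low[4]=?,low[5]=?,low[6]=?); scc=(scc[0]=1,scc[1]=0,scc[2]=0,scc[3]=1,scc[4]=?,scc[5]=?,scc[6]=?)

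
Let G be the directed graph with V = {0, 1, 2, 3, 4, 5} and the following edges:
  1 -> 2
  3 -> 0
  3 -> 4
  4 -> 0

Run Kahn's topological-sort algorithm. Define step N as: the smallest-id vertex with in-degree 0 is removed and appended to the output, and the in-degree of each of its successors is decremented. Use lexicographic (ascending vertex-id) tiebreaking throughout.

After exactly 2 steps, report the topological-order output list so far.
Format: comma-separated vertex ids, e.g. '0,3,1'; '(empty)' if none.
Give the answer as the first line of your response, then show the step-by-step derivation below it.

1,2

step 1: output 1; order=[1]; indeg=(2,0,0,0,1,0)
step 2: output 2; order=[1,2]; indeg=(2,0,0,0,1,0)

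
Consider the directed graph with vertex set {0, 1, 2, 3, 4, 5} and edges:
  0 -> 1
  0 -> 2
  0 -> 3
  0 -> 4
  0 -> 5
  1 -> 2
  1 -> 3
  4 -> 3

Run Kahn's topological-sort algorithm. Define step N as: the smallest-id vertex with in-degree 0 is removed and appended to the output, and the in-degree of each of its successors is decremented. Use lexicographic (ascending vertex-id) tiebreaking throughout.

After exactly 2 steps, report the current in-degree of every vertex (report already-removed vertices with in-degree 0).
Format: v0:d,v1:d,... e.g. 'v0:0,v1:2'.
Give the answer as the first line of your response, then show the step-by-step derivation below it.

v0:0,v1:0,v2:0,v3:1,v4:0,v5:0

step 1: output 0; order=[0]; indeg=(0,0,1,2,0,0)
step 2: output 1; order=[0,1]; indeg=(0,0,0,1,0,0)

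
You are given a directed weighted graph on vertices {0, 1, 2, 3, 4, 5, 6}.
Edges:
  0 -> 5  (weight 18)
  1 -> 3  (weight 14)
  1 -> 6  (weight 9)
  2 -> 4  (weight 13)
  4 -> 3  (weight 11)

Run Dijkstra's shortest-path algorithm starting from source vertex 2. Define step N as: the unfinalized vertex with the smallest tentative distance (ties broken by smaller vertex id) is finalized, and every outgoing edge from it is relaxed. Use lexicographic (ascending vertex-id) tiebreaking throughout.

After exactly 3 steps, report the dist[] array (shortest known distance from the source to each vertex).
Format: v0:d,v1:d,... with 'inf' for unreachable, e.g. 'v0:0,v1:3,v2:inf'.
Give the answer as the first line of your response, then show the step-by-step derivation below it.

v0:inf,v1:inf,v2:0,v3:24,v4:13,v5:inf,v6:inf

step 1: dist = v0:inf,v1:inf,v2:0,v3:inf,v4:13,v5:inf,v6:inf
step 2: dist = v0:inf,v1:inf,v2:0,v3:24,v4:13,v5:inf,v6:inf
step 3: dist = v0:inf,v1:inf,v2:0,v3:24,v4:13,v5:inf,v6:inf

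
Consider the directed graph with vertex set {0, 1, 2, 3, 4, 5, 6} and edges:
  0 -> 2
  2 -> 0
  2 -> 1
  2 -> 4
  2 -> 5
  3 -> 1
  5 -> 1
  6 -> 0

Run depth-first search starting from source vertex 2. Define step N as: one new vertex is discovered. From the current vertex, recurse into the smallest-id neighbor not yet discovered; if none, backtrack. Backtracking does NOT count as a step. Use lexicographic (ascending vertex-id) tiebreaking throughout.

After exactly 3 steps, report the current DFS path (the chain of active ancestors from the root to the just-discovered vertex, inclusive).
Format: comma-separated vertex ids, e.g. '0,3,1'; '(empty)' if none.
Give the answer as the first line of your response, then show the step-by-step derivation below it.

2,1

step 1: discover 2; path=2; order=2
step 2: discover 0; path=2>0; order=2,0
step 3: discover 1; path=2>1; order=2,0,1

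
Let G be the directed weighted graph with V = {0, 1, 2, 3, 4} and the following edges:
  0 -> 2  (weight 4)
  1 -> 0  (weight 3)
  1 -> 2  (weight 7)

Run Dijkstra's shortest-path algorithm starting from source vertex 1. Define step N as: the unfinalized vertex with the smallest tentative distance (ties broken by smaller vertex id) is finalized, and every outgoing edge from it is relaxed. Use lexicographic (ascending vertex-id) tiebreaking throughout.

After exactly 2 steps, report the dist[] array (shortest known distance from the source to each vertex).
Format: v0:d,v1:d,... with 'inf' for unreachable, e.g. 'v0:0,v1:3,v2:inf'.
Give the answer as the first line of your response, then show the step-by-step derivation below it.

v0:3,v1:0,v2:7,v3:inf,v4:inf

step 1: dist = v0:3,v1:0,v2:7,v3:inf,v4:inf
step 2: dist = v0:3,v1:0,v2:7,v3:inf,v4:inf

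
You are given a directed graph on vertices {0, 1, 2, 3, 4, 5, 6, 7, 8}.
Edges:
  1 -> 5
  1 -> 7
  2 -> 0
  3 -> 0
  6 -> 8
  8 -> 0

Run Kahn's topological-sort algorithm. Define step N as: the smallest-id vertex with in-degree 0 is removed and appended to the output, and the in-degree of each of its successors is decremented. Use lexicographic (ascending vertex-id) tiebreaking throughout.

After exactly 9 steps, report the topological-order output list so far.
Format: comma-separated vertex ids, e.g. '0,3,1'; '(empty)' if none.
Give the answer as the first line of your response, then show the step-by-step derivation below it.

1,2,3,4,5,6,7,8,0

step 1: output 1; order=[1]; indeg=(3,0,0,0,0,0,0,0,1)
step 2: output 2; order=[1,2]; indeg=(2,0,0,0,0,0,0,0,1)
step 3: output 3; order=[1,2,3]; indeg=(1,0,0,0,0,0,0,0,1)
step 4: output 4; order=[1,2,3,4]; indeg=(1,0,0,0,0,0,0,0,1)
step 5: output 5; order=[1,2,3,4,5]; indeg=(1,0,0,0,0,0,0,0,1)
step 6: output 6; order=[1,2,3,4,5,6]; indeg=(1,0,0,0,0,0,0,0,0)
step 7: output 7; order=[1,2,3,4,5,6,7]; indeg=(1,0,0,0,0,0,0,0,0)
step 8: output 8; order=[1,2,3,4,5,6,7,8]; indeg=(0,0,0,0,0,0,0,0,0)
step 9: output 0; order=[1,2,3,4,5,6,7,8,0]; indeg=(0,0,0,0,0,0,0,0,0)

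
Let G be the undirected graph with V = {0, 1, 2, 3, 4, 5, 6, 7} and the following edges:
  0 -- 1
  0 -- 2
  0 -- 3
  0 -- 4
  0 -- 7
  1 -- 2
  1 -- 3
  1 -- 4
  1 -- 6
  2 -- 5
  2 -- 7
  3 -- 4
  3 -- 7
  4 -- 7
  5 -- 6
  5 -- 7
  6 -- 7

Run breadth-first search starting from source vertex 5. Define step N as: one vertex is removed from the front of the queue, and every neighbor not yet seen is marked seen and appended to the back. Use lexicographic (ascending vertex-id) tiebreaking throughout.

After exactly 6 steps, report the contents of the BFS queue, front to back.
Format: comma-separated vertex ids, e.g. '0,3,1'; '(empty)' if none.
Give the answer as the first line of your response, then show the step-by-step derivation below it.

3,4

step 1: dequeue 5; queue=[2,6,7]; order=5
step 2: dequeue 2; queue=[6,7,0,1]; order=5,2
step 3: dequeue 6; queue=[7,0,1]; order=5,2,6
step 4: dequeue 7; queue=[0,1,3,4]; order=5,2,6,7
step 5: dequeue 0; queue=[1,3,4]; order=5,2,6,7,0
step 6: dequeue 1; queue=[3,4]; order=5,2,6,7,0,1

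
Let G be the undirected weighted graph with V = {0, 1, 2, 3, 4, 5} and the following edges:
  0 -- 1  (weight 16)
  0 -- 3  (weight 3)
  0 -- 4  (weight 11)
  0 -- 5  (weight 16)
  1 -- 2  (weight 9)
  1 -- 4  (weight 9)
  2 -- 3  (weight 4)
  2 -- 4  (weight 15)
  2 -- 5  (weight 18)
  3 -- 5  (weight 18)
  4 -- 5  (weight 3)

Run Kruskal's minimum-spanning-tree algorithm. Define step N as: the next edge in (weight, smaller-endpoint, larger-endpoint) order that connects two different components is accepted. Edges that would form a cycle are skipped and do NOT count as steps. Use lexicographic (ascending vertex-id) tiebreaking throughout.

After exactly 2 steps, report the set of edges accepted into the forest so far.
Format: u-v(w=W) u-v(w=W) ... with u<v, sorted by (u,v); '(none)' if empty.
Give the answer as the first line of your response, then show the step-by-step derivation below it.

0-3(w=3) 4-5(w=3)

step 1: add edge 0-3 (w=3); MST = {0-3(w=3)}
step 2: add edge 4-5 (w=3); MST = {0-3(w=3) 4-5(w=3)}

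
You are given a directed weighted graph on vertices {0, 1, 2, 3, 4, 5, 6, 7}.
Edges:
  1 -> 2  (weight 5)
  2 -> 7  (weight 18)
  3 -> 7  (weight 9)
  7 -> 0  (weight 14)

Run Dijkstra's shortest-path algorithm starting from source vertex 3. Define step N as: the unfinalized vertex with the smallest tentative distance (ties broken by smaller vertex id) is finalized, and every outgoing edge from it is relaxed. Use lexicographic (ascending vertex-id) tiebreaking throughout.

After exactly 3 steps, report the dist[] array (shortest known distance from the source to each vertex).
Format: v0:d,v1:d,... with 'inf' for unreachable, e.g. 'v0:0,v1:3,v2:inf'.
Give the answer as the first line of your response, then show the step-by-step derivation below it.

v0:23,v1:inf,v2:inf,v3:0,v4:inf,v5:inf,v6:inf,v7:9

step 1: dist = v0:inf,v1:inf,v2:inf,v3:0,v4:inf,v5:inf,v6:inf,v7:9
step 2: dist = v0:23,v1:inf,v2:inf,v3:0,v4:inf,v5:inf,v6:inf,v7:9
step 3: dist = v0:23,v1:inf,v2:inf,v3:0,v4:inf,v5:inf,v6:inf,v7:9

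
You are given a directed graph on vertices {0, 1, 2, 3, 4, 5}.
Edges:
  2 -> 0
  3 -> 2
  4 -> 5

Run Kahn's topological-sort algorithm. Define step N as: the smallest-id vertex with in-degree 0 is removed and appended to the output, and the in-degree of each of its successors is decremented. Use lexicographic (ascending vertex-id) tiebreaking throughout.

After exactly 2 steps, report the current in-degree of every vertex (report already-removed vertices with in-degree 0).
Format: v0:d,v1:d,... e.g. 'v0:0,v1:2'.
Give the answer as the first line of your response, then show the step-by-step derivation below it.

v0:1,v1:0,v2:0,v3:0,v4:0,v5:1

step 1: output 1; order=[1]; indeg=(1,0,1,0,0,1)
step 2: output 3; order=[1,3]; indeg=(1,0,0,0,0,1)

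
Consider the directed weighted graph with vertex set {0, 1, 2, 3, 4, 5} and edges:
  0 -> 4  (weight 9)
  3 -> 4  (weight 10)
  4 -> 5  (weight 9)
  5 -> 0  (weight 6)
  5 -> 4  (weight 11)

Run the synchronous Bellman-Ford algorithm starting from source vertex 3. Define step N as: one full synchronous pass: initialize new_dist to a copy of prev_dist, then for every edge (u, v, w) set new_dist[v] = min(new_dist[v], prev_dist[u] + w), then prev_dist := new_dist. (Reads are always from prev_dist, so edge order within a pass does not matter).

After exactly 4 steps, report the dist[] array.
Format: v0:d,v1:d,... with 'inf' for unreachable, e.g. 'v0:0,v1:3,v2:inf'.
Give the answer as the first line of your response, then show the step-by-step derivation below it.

v0:25,v1:inf,v2:inf,v3:0,v4:10,v5:19

step 1: dist = v0:inf,v1:inf,v2:inf,v3:0,v4:10,v5:inf
step 2: dist = v0:inf,v1:inf,v2:inf,v3:0,v4:10,v5:19
step 3: dist = v0:25,v1:inf,v2:inf,v3:0,v4:10,v5:19
step 4: dist = v0:25,v1:inf,v2:inf,v3:0,v4:10,v5:19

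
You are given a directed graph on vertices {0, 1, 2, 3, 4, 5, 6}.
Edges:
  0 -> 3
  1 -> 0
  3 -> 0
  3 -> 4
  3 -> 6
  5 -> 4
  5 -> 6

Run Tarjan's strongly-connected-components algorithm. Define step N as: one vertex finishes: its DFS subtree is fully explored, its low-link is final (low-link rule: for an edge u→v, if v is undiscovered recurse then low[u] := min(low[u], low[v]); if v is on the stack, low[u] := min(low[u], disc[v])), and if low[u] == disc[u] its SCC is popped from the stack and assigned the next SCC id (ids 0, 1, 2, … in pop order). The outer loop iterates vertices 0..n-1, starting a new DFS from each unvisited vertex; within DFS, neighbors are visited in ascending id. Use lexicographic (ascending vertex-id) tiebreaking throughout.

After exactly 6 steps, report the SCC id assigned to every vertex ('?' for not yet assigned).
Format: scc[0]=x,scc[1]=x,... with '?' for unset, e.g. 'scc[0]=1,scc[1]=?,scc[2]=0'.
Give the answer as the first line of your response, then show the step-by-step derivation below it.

scc[0]=2,scc[1]=3,scc[2]=4,scc[3]=2,scc[4]=0,scc[5]=?,scc[6]=1

step 1: low=(low[0]=0,low[1]=?,low[2]=?,low[3]=0,low[4]=2,low[5]=?,low[6]=?); scc=(scc[0]=?,scc[1]=?,scc[2]=?,scc[3]=?,scc[4]=0,scc[5]=?,scc[6]=?)
step 2: low=(low[0]=0,low[1]=?,low[2]=?,low[3]=0,low[4]=2,low[5]=?,low[6]=3); scc=(scc[0]=?,scc[1]=?,scc[2]=?,scc[3]=?,scc[4]=0,scc[5]=?,scc[6]=1)
step 3: low=(low[0]=0,low[1]=?,low[2]=?,low[3]=0,low[4]=2,low[5]=?,low[6]=3); scc=(scc[0]=?,scc[1]=?,scc[2]=?,scc[3]=?,scc[4]=0,scc[5]=?,scc[6]=1)
step 4: low=(low[0]=0,low[1]=?,low[2]=?,low[3]=0,low[4]=2,low[5]=?,low[6]=3); scc=(scc[0]=2,scc[1]=?,scc[2]=?,scc[3]=2,scc[4]=0,scc[5]=?,scc[6]=1)
step 5: low=(low[0]=0,low[1]=4,low[2]=?,low[3]=0,low[4]=2,low[5]=?,low[6]=3); scc=(scc[0]=2,scc[1]=3,scc[2]=?,scc[3]=2,scc[4]=0,scc[5]=?,scc[6]=1)
step 6: low=(low[0]=0,low[1]=4,low[2]=5,low[3]=0,low[4]=2,low[5]=?,low[6]=3); scc=(scc[0]=2,scc[1]=3,scc[2]=4,scc[3]=2,scc[4]=0,scc[5]=?,scc[6]=1)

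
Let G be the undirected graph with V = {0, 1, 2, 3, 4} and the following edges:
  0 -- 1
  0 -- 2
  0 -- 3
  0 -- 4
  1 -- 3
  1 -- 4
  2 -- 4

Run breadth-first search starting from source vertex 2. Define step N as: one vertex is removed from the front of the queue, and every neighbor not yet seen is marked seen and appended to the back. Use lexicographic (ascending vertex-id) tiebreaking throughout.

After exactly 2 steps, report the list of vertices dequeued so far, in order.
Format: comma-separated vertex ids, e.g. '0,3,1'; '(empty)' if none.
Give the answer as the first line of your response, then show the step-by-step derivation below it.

2,0

step 1: dequeue 2; queue=[0,4]; order=2
step 2: dequeue 0; queue=[4,1,3]; order=2,0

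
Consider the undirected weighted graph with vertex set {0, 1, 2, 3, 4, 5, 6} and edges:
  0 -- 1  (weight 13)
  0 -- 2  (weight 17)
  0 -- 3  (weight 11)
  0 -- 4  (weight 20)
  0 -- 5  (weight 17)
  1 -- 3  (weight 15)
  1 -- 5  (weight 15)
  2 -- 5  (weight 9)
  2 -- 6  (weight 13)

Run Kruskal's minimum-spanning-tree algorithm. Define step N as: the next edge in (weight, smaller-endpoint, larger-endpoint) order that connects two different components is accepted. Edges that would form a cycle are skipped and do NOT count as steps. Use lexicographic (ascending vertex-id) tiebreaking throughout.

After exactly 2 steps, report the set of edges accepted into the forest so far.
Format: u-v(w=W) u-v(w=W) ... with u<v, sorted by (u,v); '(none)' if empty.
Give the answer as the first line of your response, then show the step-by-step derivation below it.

0-3(w=11) 2-5(w=9)

step 1: add edge 2-5 (w=9); MST = {2-5(w=9)}
step 2: add edge 0-3 (w=11); MST = {0-3(w=11) 2-5(w=9)}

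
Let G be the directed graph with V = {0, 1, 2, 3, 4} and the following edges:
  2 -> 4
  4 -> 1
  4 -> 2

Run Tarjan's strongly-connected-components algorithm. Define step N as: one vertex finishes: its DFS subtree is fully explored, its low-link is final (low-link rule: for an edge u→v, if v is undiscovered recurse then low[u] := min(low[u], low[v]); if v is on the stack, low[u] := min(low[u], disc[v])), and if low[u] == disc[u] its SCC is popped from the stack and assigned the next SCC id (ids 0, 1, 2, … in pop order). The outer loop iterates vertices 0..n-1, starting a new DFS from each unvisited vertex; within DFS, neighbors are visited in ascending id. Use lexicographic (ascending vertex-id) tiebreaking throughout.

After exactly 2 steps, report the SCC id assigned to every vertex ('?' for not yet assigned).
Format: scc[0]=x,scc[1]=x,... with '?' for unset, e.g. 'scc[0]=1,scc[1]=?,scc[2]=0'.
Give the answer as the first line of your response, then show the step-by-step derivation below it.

scc[0]=0,scc[1]=1,scc[2]=?,scc[3]=?,scc[4]=?

step 1: low=(low[0]=0,low[1]=?,low[2]=?,low[3]=?,low[4]=?); scc=(scc[0]=0,scc[1]=?,scc[2]=?,scc[3]=?,scc[4]=?)
step 2: low=(low[0]=0,low[1]=1,low[2]=?,low[3]=?,low[4]=?); scc=(scc[0]=0,scc[1]=1,scc[2]=?,scc[3]=?,scc[4]=?)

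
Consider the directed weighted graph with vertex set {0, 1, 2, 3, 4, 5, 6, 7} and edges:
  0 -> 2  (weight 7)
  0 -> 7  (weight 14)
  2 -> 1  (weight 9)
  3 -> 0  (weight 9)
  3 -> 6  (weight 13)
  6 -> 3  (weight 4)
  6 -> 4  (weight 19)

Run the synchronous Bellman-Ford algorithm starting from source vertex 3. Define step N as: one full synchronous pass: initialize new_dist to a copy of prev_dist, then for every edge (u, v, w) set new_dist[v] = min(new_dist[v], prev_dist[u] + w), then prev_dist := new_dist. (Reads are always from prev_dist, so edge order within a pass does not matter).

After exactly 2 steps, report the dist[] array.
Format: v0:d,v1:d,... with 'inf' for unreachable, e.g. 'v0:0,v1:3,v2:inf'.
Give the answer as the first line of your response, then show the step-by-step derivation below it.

v0:9,v1:inf,v2:16,v3:0,v4:32,v5:inf,v6:13,v7:23

step 1: dist = v0:9,v1:inf,v2:inf,v3:0,v4:inf,v5:inf,v6:13,v7:inf
step 2: dist = v0:9,v1:inf,v2:16,v3:0,v4:32,v5:inf,v6:13,v7:23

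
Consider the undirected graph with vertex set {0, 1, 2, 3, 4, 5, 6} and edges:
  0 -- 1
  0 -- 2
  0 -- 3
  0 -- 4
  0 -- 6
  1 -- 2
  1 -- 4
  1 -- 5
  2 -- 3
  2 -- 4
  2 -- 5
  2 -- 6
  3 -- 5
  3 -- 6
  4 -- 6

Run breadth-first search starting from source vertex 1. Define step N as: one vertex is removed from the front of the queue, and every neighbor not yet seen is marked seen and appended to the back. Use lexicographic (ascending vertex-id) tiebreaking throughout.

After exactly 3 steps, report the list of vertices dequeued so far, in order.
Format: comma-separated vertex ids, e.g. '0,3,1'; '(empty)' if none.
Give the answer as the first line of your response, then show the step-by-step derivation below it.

1,0,2

step 1: dequeue 1; queue=[0,2,4,5]; order=1
step 2: dequeue 0; queue=[2,4,5,3,6]; order=1,0
step 3: dequeue 2; queue=[4,5,3,6]; order=1,0,2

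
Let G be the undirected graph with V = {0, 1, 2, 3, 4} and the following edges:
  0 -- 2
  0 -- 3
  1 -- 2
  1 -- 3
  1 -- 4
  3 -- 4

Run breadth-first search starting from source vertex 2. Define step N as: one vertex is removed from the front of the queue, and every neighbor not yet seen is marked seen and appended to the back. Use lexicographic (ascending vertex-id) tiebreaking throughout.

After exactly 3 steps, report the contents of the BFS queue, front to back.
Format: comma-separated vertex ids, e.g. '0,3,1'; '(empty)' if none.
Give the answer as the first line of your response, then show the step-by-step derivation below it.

3,4

step 1: dequeue 2; queue=[0,1]; order=2
step 2: dequeue 0; queue=[1,3]; order=2,0
step 3: dequeue 1; queue=[3,4]; order=2,0,1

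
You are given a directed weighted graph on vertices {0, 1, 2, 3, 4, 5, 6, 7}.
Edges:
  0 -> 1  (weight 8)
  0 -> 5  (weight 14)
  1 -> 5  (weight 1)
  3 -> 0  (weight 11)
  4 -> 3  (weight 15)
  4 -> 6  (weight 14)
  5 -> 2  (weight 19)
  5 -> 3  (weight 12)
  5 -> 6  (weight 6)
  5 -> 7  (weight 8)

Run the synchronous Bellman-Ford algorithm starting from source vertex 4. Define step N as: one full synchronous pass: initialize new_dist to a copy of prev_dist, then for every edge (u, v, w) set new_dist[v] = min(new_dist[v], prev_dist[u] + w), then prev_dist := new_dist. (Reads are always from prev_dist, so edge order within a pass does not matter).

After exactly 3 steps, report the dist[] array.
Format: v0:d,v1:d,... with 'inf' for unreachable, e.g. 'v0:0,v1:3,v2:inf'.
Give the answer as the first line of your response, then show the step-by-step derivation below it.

v0:26,v1:34,v2:inf,v3:15,v4:0,v5:40,v6:14,v7:inf

step 1: dist = v0:inf,v1:inf,v2:inf,v3:15,v4:0,v5:inf,v6:14,v7:inf
step 2: dist = v0:26,v1:inf,v2:inf,v3:15,v4:0,v5:inf,v6:14,v7:inf
step 3: dist = v0:26,v1:34,v2:inf,v3:15,v4:0,v5:40,v6:14,v7:inf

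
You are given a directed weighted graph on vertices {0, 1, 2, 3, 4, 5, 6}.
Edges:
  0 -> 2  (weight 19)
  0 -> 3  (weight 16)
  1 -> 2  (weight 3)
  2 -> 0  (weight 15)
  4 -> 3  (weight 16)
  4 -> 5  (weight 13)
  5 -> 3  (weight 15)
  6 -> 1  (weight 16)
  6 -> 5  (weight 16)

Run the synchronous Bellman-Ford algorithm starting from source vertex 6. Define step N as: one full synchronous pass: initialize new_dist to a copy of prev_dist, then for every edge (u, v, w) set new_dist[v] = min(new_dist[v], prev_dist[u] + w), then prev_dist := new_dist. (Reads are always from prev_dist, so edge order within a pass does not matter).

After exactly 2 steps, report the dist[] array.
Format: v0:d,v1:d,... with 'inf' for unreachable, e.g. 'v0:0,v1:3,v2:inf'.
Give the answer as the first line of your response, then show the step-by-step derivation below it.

v0:inf,v1:16,v2:19,v3:31,v4:inf,v5:16,v6:0

step 1: dist = v0:inf,v1:16,v2:inf,v3:inf,v4:inf,v5:16,v6:0
step 2: dist = v0:inf,v1:16,v2:19,v3:31,v4:inf,v5:16,v6:0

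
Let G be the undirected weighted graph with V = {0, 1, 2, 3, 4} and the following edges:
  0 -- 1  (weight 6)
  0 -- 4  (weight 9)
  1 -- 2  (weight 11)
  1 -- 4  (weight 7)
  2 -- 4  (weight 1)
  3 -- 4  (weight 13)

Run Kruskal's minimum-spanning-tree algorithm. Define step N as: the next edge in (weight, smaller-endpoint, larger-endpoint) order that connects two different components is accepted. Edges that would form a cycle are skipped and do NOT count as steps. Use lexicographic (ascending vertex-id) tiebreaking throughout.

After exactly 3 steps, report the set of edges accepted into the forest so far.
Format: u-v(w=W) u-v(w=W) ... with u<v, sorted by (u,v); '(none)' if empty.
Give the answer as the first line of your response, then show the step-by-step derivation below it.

0-1(w=6) 1-4(w=7) 2-4(w=1)

step 1: add edge 2-4 (w=1); MST = {2-4(w=1)}
step 2: add edge 0-1 (w=6); MST = {0-1(w=6) 2-4(w=1)}
step 3: add edge 1-4 (w=7); MST = {0-1(w=6) 1-4(w=7) 2-4(w=1)}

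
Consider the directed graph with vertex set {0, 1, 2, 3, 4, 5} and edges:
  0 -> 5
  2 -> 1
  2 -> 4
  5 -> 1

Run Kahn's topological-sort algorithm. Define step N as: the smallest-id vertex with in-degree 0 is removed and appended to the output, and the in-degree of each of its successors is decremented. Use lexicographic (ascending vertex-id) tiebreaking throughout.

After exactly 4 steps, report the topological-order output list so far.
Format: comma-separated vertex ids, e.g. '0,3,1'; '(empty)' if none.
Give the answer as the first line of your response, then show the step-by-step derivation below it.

0,2,3,4

step 1: output 0; order=[0]; indeg=(0,2,0,0,1,0)
step 2: output 2; order=[0,2]; indeg=(0,1,0,0,0,0)
step 3: output 3; order=[0,2,3]; indeg=(0,1,0,0,0,0)
step 4: output 4; order=[0,2,3,4]; indeg=(0,1,0,0,0,0)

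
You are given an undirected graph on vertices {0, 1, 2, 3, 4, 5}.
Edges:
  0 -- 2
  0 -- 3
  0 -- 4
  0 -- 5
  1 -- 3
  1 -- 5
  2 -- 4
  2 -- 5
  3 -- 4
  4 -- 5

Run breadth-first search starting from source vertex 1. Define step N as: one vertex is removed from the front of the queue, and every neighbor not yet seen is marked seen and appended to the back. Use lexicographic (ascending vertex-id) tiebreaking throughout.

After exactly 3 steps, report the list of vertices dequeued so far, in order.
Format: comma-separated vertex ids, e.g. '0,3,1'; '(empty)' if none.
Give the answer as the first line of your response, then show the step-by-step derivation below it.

1,3,5

step 1: dequeue 1; queue=[3,5]; order=1
step 2: dequeue 3; queue=[5,0,4]; order=1,3
step 3: dequeue 5; queue=[0,4,2]; order=1,3,5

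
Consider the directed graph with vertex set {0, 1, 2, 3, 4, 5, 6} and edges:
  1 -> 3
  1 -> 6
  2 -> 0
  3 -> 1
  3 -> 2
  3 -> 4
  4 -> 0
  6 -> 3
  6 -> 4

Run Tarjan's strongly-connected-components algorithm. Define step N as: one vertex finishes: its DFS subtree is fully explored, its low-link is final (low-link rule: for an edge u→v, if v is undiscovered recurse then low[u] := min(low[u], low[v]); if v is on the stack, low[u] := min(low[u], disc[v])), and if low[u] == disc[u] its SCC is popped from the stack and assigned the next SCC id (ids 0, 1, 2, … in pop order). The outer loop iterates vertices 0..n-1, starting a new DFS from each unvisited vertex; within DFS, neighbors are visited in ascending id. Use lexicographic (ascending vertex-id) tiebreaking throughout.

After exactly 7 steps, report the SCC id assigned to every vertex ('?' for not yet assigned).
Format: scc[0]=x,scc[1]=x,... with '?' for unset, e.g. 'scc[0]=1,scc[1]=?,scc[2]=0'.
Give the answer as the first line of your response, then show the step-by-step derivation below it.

scc[0]=0,scc[1]=3,scc[2]=1,scc[3]=3,scc[4]=2,scc[5]=4,scc[6]=3

step 1: low=(low[0]=0,low[1]=?,low[2]=?,low[3]=?,low[4]=?,low[5]=?,low[6]=?); scc=(scc[0]=0,scc[1]=?,scc[2]=?,scc[3]=?,scc[4]=?,scc[5]=?,scc[6]=?)
step 2: low=(low[0]=0,low[1]=1,low[2]=3,low[3]=1,low[4]=?,low[5]=?,low[6]=?); scc=(scc[0]=0,scc[1]=?,scc[2]=1,scc[3]=?,scc[4]=?,scc[5]=?,scc[6]=?)
step 3: low=(low[0]=0,low[1]=1,low[2]=3,low[3]=1,low[4]=4,low[5]=?,low[6]=?); scc=(scc[0]=0,scc[1]=?,scc[2]=1,scc[3]=?,scc[4]=2,scc[5]=?,scc[6]=?)
step 4: low=(low[0]=0,low[1]=1,low[2]=3,low[3]=1,low[4]=4,low[5]=?,low[6]=?); scc=(scc[0]=0,scc[1]=?,scc[2]=1,scc[3]=?,scc[4]=2,scc[5]=?,scc[6]=?)
step 5: low=(low[0]=0,low[1]=1,low[2]=3,low[3]=1,low[4]=4,low[5]=?,low[6]=2); scc=(scc[0]=0,scc[1]=?,scc[2]=1,scc[3]=?,scc[4]=2,scc[5]=?,scc[6]=?)
step 6: low=(low[0]=0,low[1]=1,low[2]=3,low[3]=1,low[4]=4,low[5]=?,low[6]=2); scc=(scc[0]=0,scc[1]=3,scc[2]=1,scc[3]=3,scc[4]=2,scc[5]=?,scc[6]=3)
step 7: low=(low[0]=0,low[1]=1,low[2]=3,low[3]=1,low[4]=4,low[5]=6,low[6]=2); scc=(scc[0]=0,scc[1]=3,scc[2]=1,scc[3]=3,scc[4]=2,scc[5]=4,scc[6]=3)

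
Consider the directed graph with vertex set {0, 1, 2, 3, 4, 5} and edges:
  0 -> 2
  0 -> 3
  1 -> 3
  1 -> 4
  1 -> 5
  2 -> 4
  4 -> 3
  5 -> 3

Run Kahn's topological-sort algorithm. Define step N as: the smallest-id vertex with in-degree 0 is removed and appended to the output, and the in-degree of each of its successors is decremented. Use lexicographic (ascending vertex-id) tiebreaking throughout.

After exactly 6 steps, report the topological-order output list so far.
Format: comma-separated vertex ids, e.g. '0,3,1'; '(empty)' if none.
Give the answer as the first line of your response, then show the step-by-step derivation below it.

0,1,2,4,5,3

step 1: output 0; order=[0]; indeg=(0,0,0,3,2,1)
step 2: output 1; order=[0,1]; indeg=(0,0,0,2,1,0)
step 3: output 2; order=[0,1,2]; indeg=(0,0,0,2,0,0)
step 4: output 4; order=[0,1,2,4]; indeg=(0,0,0,1,0,0)
step 5: output 5; order=[0,1,2,4,5]; indeg=(0,0,0,0,0,0)
step 6: output 3; order=[0,1,2,4,5,3]; indeg=(0,0,0,0,0,0)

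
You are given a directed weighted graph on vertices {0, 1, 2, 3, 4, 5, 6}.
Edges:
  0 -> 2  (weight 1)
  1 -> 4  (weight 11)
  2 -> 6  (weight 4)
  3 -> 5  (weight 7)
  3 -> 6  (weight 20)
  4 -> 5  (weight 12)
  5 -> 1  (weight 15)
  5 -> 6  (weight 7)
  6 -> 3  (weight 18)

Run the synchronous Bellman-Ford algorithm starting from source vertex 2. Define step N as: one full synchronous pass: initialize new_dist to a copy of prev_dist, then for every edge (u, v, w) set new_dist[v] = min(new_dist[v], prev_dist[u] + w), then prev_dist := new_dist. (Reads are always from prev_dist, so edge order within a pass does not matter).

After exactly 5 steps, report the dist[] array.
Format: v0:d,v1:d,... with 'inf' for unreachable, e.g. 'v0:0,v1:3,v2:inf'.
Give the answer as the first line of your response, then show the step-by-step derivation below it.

v0:inf,v1:44,v2:0,v3:22,v4:55,v5:29,v6:4

step 1: dist = v0:inf,v1:inf,v2:0,v3:inf,v4:inf,v5:inf,v6:4
step 2: dist = v0:inf,v1:inf,v2:0,v3:22,v4:inf,v5:inf,v6:4
step 3: dist = v0:inf,v1:inf,v2:0,v3:22,v4:inf,v5:29,v6:4
step 4: dist = v0:inf,v1:44,v2:0,v3:22,v4:inf,v5:29,v6:4
step 5: dist = v0:inf,v1:44,v2:0,v3:22,v4:55,v5:29,v6:4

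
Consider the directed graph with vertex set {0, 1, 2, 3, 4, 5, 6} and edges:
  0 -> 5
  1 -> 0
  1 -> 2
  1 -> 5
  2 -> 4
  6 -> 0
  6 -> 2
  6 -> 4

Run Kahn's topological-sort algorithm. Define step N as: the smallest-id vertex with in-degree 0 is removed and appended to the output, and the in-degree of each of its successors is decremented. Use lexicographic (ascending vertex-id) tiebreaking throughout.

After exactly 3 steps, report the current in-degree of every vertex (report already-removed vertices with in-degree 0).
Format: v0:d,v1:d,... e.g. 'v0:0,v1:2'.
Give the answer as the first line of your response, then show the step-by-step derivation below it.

v0:0,v1:0,v2:0,v3:0,v4:1,v5:1,v6:0

step 1: output 1; order=[1]; indeg=(1,0,1,0,2,1,0)
step 2: output 3; order=[1,3]; indeg=(1,0,1,0,2,1,0)
step 3: output 6; order=[1,3,6]; indeg=(0,0,0,0,1,1,0)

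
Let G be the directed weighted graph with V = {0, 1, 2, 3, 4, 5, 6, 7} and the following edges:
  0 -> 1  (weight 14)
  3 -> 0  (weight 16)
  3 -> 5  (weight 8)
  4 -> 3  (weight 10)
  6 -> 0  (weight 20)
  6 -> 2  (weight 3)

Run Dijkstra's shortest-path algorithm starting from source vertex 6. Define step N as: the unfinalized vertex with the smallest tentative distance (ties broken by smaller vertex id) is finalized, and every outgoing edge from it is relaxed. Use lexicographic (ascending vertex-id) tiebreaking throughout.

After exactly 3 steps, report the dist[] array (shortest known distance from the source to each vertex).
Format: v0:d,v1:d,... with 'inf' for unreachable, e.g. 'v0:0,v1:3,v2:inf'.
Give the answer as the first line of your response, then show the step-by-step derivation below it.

v0:20,v1:34,v2:3,v3:inf,v4:inf,v5:inf,v6:0,v7:inf

step 1: dist = v0:20,v1:inf,v2:3,v3:inf,v4:inf,v5:inf,v6:0,v7:inf
step 2: dist = v0:20,v1:inf,v2:3,v3:inf,v4:inf,v5:inf,v6:0,v7:inf
step 3: dist = v0:20,v1:34,v2:3,v3:inf,v4:inf,v5:inf,v6:0,v7:inf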